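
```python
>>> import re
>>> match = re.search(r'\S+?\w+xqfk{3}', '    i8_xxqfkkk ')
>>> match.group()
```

'i8_xxqfkkk'

The pattern matches one or more of a non-whitespace character (lazy), then one or more of a word character; then the literal 'xqf', then exactly 3 of the literal 'k'.
The match spans [4:14] → 'i8_xxqfkkk'.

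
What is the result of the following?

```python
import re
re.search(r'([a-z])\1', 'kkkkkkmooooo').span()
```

(0, 2)

`\1` is not a pattern — it's the concrete string captured by group 1, re-applied verbatim.
Unlike `match`, `search` isn't anchored — it looks for the pattern anywhere in the string.
The match spans [0:2] → 'kk'.
Captured: group 1 = 'k'.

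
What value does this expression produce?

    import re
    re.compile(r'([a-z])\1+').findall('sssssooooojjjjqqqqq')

`\1` has to match the exact text group 1 already captured.
Scanning left to right: at [0:5] match 'sssss', group 1 = 's'; at [5:10] match 'ooooo', group 1 = 'o'; at [10:14] match 'jjjj', group 1 = 'j'; at [14:19] match 'qqqqq', group 1 = 'q'.
Because there's exactly one group, `findall` drops the full match and keeps group 1 from each hit.

['s', 'o', 'j', 'q']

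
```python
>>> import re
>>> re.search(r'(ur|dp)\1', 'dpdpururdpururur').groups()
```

The match spans [0:4] → 'dpdp'.
Captured: group 1 = 'dp'.

('dp',)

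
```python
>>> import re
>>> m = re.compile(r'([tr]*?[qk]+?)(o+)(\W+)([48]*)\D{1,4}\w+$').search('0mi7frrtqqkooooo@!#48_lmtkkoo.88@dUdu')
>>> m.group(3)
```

'.'

The match spans [24:37] → 'tkkoo.88@dUdu'.
Captured: group 1 = 'tkk', group 2 = 'oo', group 3 = '.', group 4 = '88'.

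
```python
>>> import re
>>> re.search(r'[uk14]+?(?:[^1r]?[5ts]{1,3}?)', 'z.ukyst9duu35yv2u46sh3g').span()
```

A `+?`/`*?`/`{m,n}?` starts at its minimum and grows only as far as needed for what follows to match.
The match spans [2:6] → 'ukys'.

(2, 6)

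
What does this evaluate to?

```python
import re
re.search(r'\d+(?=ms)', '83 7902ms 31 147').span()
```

(3, 7)

The positive lookaround only admits positions where the adjacent text matches; those characters stay outside the span.
Unlike `match`, `search` isn't anchored — it looks for the pattern anywhere in the string.
The match spans [3:7] → '7902'.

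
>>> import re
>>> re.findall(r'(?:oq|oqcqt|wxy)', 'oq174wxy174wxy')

['oq', 'wxy', 'wxy']

Scanning left to right: at [0:2] → 'oq'; at [5:8] → 'wxy'; at [11:14] → 'wxy'.
`findall` yields the raw match text (3 of them) because the pattern has no groups.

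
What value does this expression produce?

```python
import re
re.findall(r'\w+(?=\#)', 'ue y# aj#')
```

['y', 'aj']

Lookahead/lookbehind check context without consuming it, so the matched span excludes the asserted characters.
No capturing groups, so `findall` returns the 2 full match strings.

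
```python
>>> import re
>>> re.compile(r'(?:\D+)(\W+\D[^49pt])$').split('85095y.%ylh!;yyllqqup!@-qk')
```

With a capturing group present, the delimiter's captured portion is kept in the result list.

['85095', '-qk', '']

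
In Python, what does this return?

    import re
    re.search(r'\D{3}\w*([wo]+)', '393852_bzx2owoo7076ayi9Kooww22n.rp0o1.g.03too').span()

(6, 28)

The pattern matches exactly 3 of a non-digit, then zero or more of a word character; then one or more of one of [wo] (captured).
`search` walks the string left to right and returns the first match it finds.
The match spans [6:28] → '_bzx2owoo7076ayi9Kooww'.
Captured: group 1 = 'w'.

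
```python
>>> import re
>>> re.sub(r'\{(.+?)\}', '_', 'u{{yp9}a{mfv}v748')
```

The `?` after the quantifier makes it lazy — it takes as little as possible before letting the rest of the pattern try.
Matches: at [1:7] → '{{yp9}'; at [8:13] → '{mfv}'.
`sub` substitutes '_' at each match site.

'u_a_v748'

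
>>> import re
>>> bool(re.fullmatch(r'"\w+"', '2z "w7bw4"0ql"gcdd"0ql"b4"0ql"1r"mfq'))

`re.fullmatch` requires the pattern to consume the entire string.
Here the string isn't matched end-to-end, so the call returns None, and `bool(None)` is False.

False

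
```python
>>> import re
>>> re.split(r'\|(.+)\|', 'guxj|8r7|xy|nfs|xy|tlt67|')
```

Matches to split on: at [4:25] → '|8r7|xy|nfs|xy|tlt67|'.
The group in the pattern means `split` returns the separators' captures alongside the pieces.

['guxj', '8r7|xy|nfs|xy|tlt67', '']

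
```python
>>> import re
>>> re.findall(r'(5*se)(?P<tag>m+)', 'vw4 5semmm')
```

[('5se', 'mmm')]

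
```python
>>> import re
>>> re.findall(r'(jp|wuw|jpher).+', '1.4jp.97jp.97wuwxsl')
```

['jp']

One capturing group, so `findall` returns just the captured substring from the one match — 1 in all.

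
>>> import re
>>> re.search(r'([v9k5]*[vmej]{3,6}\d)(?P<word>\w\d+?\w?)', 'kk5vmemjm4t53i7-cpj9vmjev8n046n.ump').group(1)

'kk5vmemjm4'

This matches zero or more of one of [v9k5], then 3 to 6 of one of [vmej], then a digit (captured); then a word character, then one or more of a digit (lazy), then optionally a word character (captured as 'word').
`re.search` scans for the first position where the pattern succeeds.
The match spans [0:13] → 'kk5vmemjm4t53'.
Captured: group 1 = 'kk5vmemjm4', group 2 = 't53'.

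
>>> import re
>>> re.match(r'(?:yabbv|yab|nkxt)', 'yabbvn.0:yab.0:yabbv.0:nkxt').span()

(0, 5)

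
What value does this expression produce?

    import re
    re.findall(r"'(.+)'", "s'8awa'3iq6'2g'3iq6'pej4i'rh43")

["8awa'3iq6'2g'3iq6'pej4i"]

`findall` collects group 1 from the one match (1 total).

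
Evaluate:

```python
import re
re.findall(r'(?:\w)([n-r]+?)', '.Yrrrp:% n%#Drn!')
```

A `+?`/`*?`/`{m,n}?` starts at its minimum and grows only as far as needed for what follows to match.
`findall` collects group 1 from each match (3 total).

['r', 'r', 'r']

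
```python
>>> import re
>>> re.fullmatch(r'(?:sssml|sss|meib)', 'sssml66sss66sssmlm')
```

None

`re.fullmatch` requires the pattern to consume the entire string.
Here the pattern can't cover the whole string, so the call returns None.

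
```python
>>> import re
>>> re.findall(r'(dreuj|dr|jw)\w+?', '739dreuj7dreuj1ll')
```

['dreuj', 'dreuj']

Alternation tries branches left to right and keeps the first one that lets the overall match succeed at that position.
Matches: at [3:9] match 'dreuj7', group 1 = 'dreuj'; at [9:15] match 'dreuj1', group 1 = 'dreuj'.
Because there's exactly one group, `findall` drops the full match and keeps group 1 from each hit.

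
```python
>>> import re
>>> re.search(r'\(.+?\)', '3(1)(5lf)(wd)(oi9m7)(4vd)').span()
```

(1, 4)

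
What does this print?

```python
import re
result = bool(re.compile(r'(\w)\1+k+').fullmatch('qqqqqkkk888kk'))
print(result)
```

False

`\1` has to match the exact text group 1 already captured.
`re.fullmatch` is like wrapping the pattern in `^…$` (in single-line mode).
Here the string isn't matched end-to-end, so the call returns None, and `bool(None)` is False.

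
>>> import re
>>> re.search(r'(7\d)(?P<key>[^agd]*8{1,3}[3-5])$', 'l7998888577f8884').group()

'7998888577f8884'

This matches the literal '7', then a digit (captured); then zero or more of any character except [agd], then 1 to 3 of the literal '8', then a character in [3-5] (captured as 'key'); then anchored at the end.
Unlike `match`, `search` isn't anchored — it looks for the pattern anywhere in the string.
The match spans [1:16] → '7998888577f8884'.
Captured: group 1 = '79', group 2 = '98888577f8884'.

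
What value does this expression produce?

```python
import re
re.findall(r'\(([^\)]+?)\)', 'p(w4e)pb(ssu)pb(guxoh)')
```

`findall` collects group 1 from each match (3 total).

['w4e', 'ssu', 'guxoh']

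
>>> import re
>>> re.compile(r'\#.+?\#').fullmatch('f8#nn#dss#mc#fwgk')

None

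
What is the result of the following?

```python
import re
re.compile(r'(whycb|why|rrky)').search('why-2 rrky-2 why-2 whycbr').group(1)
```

'why'

Unlike `match`, `search` isn't anchored — it looks for the pattern anywhere in the string.
The match spans [0:3] → 'why'.
Captured: group 1 = 'why'.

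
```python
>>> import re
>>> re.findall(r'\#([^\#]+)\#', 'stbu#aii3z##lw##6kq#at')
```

Scanning left to right: at [4:11] match '#aii3z#', group 1 = 'aii3z'; at [11:15] match '#lw#', group 1 = 'lw'; at [15:20] match '#6kq#', group 1 = '6kq'.
With a single group, `findall` returns only what that group captured — 3 items.

['aii3z', 'lw', '6kq']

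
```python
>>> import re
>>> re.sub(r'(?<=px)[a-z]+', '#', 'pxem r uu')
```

The lookaround is zero-width — it requires the adjacent text to match without consuming it, so the asserted text isn't part of the match.
Matches: at [2:4] → 'em'.
`sub` substitutes '#' at each match site.

'px# r uu'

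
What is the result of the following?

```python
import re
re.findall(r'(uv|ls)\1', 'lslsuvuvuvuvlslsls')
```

The backreference `\1` re-matches whatever the first group consumed, character for character.
With a single group, `findall` returns only what that group captured — 4 items.

['ls', 'uv', 'uv', 'ls']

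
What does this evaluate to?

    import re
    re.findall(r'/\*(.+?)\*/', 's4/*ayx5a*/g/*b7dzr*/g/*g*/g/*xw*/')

['ayx5a', 'b7dzr', 'g', 'xw']

Walking the string: at [2:11] match '/*ayx5a*/', group 1 = 'ayx5a'; at [12:21] match '/*b7dzr*/', group 1 = 'b7dzr'; at [22:27] match '/*g*/', group 1 = 'g'; at [28:34] match '/*xw*/', group 1 = 'xw'.
`findall` collects group 1 from each match (4 total).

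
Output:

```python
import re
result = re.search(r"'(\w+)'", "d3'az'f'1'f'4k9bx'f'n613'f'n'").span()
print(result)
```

`re.search` scans for the first position where the pattern succeeds.
The match spans [2:6] → "'az'".
Captured: group 1 = 'az'.

(2, 6)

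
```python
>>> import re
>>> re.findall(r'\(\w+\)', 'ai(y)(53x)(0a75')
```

Scanning left to right: at [2:5] → '(y)'; at [5:10] → '(53x)'.
No capturing groups, so `findall` returns the 2 full match strings.

['(y)', '(53x)']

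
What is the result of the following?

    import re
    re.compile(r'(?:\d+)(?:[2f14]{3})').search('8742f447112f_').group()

The pattern matches one or more of a digit (non-capturing group); then exactly 3 of one of [2f14] (non-capturing group).
The match spans [0:7] → '8742f44'.

'8742f44'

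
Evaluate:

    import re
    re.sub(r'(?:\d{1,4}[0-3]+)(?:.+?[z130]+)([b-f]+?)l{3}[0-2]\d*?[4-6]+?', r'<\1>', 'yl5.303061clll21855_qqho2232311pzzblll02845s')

'yl5.<c>5_qqho<b>5s'

Pattern: 1 to 4 of a digit, then one or more of a character in [0-3] (non-capturing group); then one or more of any character (lazy), then one or more of one of [z130] (non-capturing group); then one or more of a character in [b-f] (lazy) (captured); then exactly 3 of a literal 'l', then a character in [0-2], then zero or more of a digit (lazy); then one or more of a character in [4-6] (lazy).
Matches: at [4:18] → '303061clll2185'; at [24:42] → '2232311pzzblll0284'.
Each match is replaced using the text its own group 1 captured.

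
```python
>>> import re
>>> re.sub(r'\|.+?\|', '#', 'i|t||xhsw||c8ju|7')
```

'i###7'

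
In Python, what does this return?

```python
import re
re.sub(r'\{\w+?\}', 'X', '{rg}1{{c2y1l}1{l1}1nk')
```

Matches: at [0:4] → '{rg}'; at [6:13] → '{c2y1l}'; at [14:18] → '{l1}'.
`sub` substitutes 'X' at each match site.

'X1{X1X1nk'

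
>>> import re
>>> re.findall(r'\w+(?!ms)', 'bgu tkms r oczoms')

['bgu', 'tkms', 'r', 'oczoms']

Because the assertion is negative and zero-width, positions next to the forbidden text are skipped.
Since nothing is captured, `findall` lists the 4 matched substrings directly.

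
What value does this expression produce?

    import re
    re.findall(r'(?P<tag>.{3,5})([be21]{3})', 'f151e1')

[('f15', '1e1')]

The pattern matches 3 to 5 of any character (captured as 'tag'); then exactly 3 of one of [be21] (captured).
Scanning left to right: at [0:6] match 'f151e1', groups = ('f15', '1e1').
`findall` packs the 2 group values into a tuple for every match.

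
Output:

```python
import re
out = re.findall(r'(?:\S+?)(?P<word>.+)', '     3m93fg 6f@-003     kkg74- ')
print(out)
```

['m93fg 6f@-003     kkg74- ']

The pattern matches one or more of a non-whitespace character (lazy) (non-capturing group); then one or more of any character (captured as 'word').
Walking the string: at [5:31] match '3m93fg 6f@-003     kkg74- ', group 1 = 'm93fg 6f@-003     kkg74- '.
One capturing group, so `findall` returns just the captured substring from the one match — 1 in all.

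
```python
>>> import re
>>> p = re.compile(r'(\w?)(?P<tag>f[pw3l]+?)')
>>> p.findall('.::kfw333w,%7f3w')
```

The pattern matches optionally a word character (captured); then a literal 'f', then one or more of one of [pw3l] (lazy) (captured as 'tag').
A `+?`/`*?`/`{m,n}?` starts at its minimum and grows only as far as needed for what follows to match.
Matches: at [3:6] match 'kfw', groups = ('k', 'fw'); at [12:15] match '7f3', groups = ('7', 'f3').
2 groups means each result is a tuple of 2 captured strings — 2 here.

[('k', 'fw'), ('7', 'f3')]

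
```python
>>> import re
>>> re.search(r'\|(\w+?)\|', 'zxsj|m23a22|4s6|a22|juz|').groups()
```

`re.search` scans for the first position where the pattern succeeds.
The match spans [4:12] → '|m23a22|'.
Captured: group 1 = 'm23a22'.

('m23a22',)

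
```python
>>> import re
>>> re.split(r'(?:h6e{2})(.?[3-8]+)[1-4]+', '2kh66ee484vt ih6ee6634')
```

['2kh66ee484vt i', '663', '']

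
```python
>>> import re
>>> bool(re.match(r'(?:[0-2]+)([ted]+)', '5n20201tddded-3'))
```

This matches one or more of a character in [0-2] (non-capturing group); then one or more of one of [ted] (captured).
`re.match` won't scan ahead — the pattern has to work from the very first character.
Here the string doesn't start with a match, so the call returns None, and `bool(None)` is False.

False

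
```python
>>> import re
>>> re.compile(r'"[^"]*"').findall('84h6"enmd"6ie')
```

['"enmd"']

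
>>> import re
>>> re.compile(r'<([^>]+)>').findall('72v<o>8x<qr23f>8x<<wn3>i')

['o', 'qr23f', '<wn3']

Walking the string: at [3:6] match '<o>', group 1 = 'o'; at [8:15] match '<qr23f>', group 1 = 'qr23f'; at [17:23] match '<<wn3>', group 1 = '<wn3'.
One capturing group, so `findall` returns just the captured substring from each match — 3 in all.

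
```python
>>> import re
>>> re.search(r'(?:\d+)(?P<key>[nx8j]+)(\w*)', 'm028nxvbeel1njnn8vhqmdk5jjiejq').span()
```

(1, 30)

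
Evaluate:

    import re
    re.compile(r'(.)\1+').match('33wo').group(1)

'3'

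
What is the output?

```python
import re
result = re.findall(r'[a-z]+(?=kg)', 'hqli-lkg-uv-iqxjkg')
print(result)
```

['l', 'iqxj']

The lookaround is zero-width — it requires the adjacent text to match without consuming it, so the asserted text isn't part of the match.
With no groups in the pattern, `findall` gives back each whole match — 2 here.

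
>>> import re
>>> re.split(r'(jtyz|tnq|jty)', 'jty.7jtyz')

Branches in `(...|...)` are attempted left-to-right; the first branch that allows the whole pattern to succeed is taken.
Matches to split on: at [0:3] → 'jty'; at [5:9] → 'jtyz'.
`re.split` interleaves the captured-group text with the surrounding fragments.

['', 'jty', '.7', 'jtyz', '']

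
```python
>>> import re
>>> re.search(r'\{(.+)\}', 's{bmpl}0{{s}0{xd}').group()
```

The match spans [1:17] → '{bmpl}0{{s}0{xd}'.

'{bmpl}0{{s}0{xd}'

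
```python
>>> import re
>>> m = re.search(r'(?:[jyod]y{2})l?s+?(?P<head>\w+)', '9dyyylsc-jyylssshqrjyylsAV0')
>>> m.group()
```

'yyylsc'

Pattern: one of [jyod], then exactly 2 of the literal 'y' (non-capturing group); then optionally the literal 'l', then one or more of a literal 's' (lazy); then one or more of a word character (captured as 'head').
`search` walks the string left to right and returns the first match it finds.
The match spans [2:8] → 'yyylsc'.
Captured: group 1 = 'c'.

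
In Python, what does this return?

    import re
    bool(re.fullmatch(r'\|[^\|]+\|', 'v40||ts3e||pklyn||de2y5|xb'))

`re.fullmatch` requires the pattern to consume the entire string.
Here the pattern can't cover the whole string, so the call returns None, and `bool(None)` is False.

False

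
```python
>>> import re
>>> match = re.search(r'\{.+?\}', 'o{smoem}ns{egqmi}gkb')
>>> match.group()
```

'{smoem}'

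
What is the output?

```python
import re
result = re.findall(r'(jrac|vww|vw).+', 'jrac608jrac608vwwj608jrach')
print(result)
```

Scanning left to right: at [0:26] match 'jrac608jrac608vwwj608jrach', group 1 = 'jrac'.
One capturing group, so `findall` returns just the captured substring from the one match — 1 in all.

['jrac']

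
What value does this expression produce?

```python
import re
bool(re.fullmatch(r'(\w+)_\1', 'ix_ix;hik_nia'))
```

False

A backreference is literal: `\1` must see the identical characters the first group matched.
`re.fullmatch` is like wrapping the pattern in `^…$` (in single-line mode).
Here the string isn't matched end-to-end, so the call returns None, and `bool(None)` is False.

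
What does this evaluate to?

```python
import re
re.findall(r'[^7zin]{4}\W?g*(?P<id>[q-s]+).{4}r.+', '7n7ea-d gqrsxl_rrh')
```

Pattern: exactly 4 of any character except [7zin], then optionally a non-word character, then zero or more of the literal 'g'; then one or more of a character in [q-s] (captured as 'id'); then exactly 4 of any character, then the literal 'r', then one or more of any character.
Matches: at [3:18] match 'ea-d gqrsxl_rrh', group 1 = 'qrs'.
With a single group, `findall` returns only what that group captured — 1 item.

['qrs']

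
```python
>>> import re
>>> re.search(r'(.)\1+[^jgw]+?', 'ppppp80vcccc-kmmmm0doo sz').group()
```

'ppppp8'

After group 1 captures some text, `\1` only succeeds where that same text appears again.
The match spans [0:6] → 'ppppp8'.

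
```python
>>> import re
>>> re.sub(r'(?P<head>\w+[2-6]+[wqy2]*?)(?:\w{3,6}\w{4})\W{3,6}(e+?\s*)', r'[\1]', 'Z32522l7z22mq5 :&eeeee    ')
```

'[Z32522]eeee    '

With the lazy modifier that quantifier settles for the fewest repetitions that let the rest of the pattern succeed (the atoms after it are unaffected and can still be greedy).
Each match is replaced using the text its own group 1 captured.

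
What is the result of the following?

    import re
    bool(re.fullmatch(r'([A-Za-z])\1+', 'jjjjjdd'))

False

After group 1 captures some text, `\1` only succeeds where that same text appears again.
`re.fullmatch` requires the pattern to consume the entire string.
Here the string isn't matched end-to-end, so the call returns None, and `bool(None)` is False.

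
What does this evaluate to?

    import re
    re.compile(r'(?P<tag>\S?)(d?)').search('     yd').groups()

This matches optionally a non-whitespace character (captured as 'tag'); then optionally a literal 'd' (captured).
Unlike `match`, `search` isn't anchored — it looks for the pattern anywhere in the string.
The match spans [0:0] → ''.
Captured: group 1 = '', group 2 = ''.

('', '')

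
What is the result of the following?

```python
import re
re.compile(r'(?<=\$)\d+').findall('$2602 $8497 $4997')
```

The lookaround is zero-width — it requires the adjacent text to match without consuming it, so the asserted text isn't part of the match.
With no groups in the pattern, `findall` gives back each whole match — 3 here.

['2602', '8497', '4997']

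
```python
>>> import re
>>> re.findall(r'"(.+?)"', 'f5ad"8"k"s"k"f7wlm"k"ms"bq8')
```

`findall` collects group 1 from each match (4 total).

['8', 's', 'f7wlm', 'ms']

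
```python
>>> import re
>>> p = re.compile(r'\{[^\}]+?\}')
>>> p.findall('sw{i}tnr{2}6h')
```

Walking the string: at [2:5] → '{i}'; at [8:11] → '{2}'.
No capturing groups, so `findall` returns the 2 full match strings.

['{i}', '{2}']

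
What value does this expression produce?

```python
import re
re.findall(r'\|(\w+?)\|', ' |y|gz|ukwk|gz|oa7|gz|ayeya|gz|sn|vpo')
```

['y', 'ukwk', 'oa7', 'ayeya', 'sn']

Walking the string: at [1:4] match '|y|', group 1 = 'y'; at [6:12] match '|ukwk|', group 1 = 'ukwk'; at [14:19] match '|oa7|', group 1 = 'oa7'; at [21:28] match '|ayeya|', group 1 = 'ayeya'; at [30:34] match '|sn|', group 1 = 'sn'.
Because there's exactly one group, `findall` drops the full match and keeps group 1 from each hit.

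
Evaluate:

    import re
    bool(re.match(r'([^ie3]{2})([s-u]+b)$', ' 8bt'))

False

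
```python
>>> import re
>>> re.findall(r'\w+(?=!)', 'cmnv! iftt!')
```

['cmnv', 'iftt']

The `(?=…)`/`(?<=…)` assertion just peeks at neighbouring text; it doesn't advance the match position.
Matches: at [0:4] → 'cmnv'; at [6:10] → 'iftt'.
Since nothing is captured, `findall` lists the 2 matched substrings directly.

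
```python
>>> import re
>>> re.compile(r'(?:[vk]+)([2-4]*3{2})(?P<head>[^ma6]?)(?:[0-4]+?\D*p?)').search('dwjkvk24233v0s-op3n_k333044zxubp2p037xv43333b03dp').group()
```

'kvk24233v0s-op'

Pattern: one or more of one of [vk] (non-capturing group); then zero or more of a character in [2-4], then exactly 2 of the literal '3' (captured); then optionally any character except [ma6] (captured as 'head'); then one or more of a character in [0-4] (lazy), then zero or more of a non-digit, then optionally a literal 'p' (non-capturing group).
`re.search` tries every starting position until one works.
The match spans [3:17] → 'kvk24233v0s-op'.
Captured: group 1 = '24233', group 2 = 'v'.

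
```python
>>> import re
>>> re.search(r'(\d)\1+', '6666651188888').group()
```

'66666'

A backreference is literal: `\1` must see the identical characters the first group matched.
The match spans [0:5] → '66666'.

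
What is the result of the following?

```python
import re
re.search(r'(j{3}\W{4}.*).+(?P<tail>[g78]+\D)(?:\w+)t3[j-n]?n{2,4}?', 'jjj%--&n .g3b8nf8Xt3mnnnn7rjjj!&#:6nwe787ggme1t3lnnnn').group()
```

Because the quantifier is non-greedy, it stops expanding at the earliest point where the rest of the pattern can succeed.
The match spans [0:51] → 'jjj%--&n .g3b8nf8Xt3mnnnn7rjjj!&#:6nwe787ggme1t3lnn'.

'jjj%--&n .g3b8nf8Xt3mnnnn7rjjj!&#:6nwe787ggme1t3lnn'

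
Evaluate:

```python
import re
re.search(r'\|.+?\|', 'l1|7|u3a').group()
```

The match spans [2:5] → '|7|'.

'|7|'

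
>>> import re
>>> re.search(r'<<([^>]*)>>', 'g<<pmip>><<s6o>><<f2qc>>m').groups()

`search` walks the string left to right and returns the first match it finds.
The match spans [1:9] → '<<pmip>>'.
Captured: group 1 = 'pmip'.

('pmip',)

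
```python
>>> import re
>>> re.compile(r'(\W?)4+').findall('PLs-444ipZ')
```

This matches optionally a non-word character (captured); then one or more of a literal '4'.
Walking the string: at [3:7] match '-444', group 1 = '-'.
With a single group, `findall` returns only what that group captured — 1 item.

['-']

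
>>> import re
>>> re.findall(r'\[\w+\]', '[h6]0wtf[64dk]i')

['[h6]', '[64dk]']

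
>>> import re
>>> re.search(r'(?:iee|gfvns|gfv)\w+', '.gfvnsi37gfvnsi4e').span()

(1, 17)

`re.search` scans for the first position where the pattern succeeds.
The match spans [1:17] → 'gfvnsi37gfvnsi4e'.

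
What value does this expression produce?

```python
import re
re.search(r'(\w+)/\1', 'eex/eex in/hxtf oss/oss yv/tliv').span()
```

After group 1 captures some text, `\1` only succeeds where that same text appears again.
`search` walks the string left to right and returns the first match it finds.
The match spans [0:7] → 'eex/eex'.
Captured: group 1 = 'eex'.

(0, 7)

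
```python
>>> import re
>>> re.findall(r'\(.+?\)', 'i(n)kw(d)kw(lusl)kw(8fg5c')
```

A non-greedy quantifier consumes as few characters as it can — just enough that the remainder of the pattern still matches from where it stops; whatever follows it matches normally.
Scanning left to right: at [1:4] → '(n)'; at [6:9] → '(d)'; at [11:17] → '(lusl)'.
No capturing groups, so `findall` returns the 3 full match strings.

['(n)', '(d)', '(lusl)']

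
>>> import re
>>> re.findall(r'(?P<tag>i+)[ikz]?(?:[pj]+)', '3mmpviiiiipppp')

['iiiii']

Because there's exactly one group, `findall` drops the full match and keeps group 1 from the one hit.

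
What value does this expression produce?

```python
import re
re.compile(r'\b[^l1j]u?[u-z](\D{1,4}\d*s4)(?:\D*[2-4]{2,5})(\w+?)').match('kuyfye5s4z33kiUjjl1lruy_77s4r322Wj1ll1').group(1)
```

'fye5s4'

This matches a word boundary (`\b`, zero-width); then any character except [l1j], then optionally a literal 'u', then a character in [u-z]; then 1 to 4 of a non-digit, then zero or more of a digit, then the literal 's4' (captured); then zero or more of a non-digit, then 2 to 5 of a character in [2-4] (non-capturing group); then one or more of a word character (lazy) (captured).
A `+?`/`*?`/`{m,n}?` starts at its minimum and grows only as far as needed for what follows to match.
`re.match` only tries the pattern at the start of the string.
The match spans [0:13] → 'kuyfye5s4z33k'.
Captured: group 1 = 'fye5s4', group 2 = 'k'.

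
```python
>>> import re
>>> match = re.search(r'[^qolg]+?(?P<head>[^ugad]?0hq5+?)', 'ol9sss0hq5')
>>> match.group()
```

This matches one or more of any character except [qolg] (lazy); then optionally any character except [ugad], then the literal '0hq', then one or more of the literal '5' (lazy) (captured as 'head').
The match spans [2:10] → '9sss0hq5'.

'9sss0hq5'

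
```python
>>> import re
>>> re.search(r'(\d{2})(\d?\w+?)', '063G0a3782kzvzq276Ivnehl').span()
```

With the lazy modifier that quantifier settles for the fewest repetitions that let the rest of the pattern succeed (the atoms after it are unaffected and can still be greedy).
The match spans [0:4] → '063G'.

(0, 4)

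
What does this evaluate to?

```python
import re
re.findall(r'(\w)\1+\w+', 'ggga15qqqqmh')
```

['g']

The backreference `\1` re-matches whatever the first group consumed, character for character.
Walking the string: at [0:12] match 'ggga15qqqqmh', group 1 = 'g'.
`findall` collects group 1 from the one match (1 total).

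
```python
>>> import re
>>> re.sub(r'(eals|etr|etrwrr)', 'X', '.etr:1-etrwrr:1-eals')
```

`|` is ordered: at each position the engine commits to the first alternative that works.
Matches: at [1:4] → 'etr'; at [7:10] → 'etr'; at [16:20] → 'eals'.
Each match is replaced by 'X'.

'.X:1-Xwrr:1-X'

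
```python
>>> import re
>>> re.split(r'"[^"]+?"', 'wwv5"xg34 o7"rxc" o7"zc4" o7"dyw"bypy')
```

['wwv5', 'rxc', 'zc4', 'dyw"bypy']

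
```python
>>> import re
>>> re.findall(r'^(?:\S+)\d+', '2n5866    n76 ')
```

['2n5866']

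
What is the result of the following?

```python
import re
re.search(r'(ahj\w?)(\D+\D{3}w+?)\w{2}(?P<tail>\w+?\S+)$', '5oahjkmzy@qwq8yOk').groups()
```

The match spans [2:17] → 'ahjkmzy@qwq8yOk'.
Captured: group 1 = 'ahjk', group 2 = 'mzy@qw', group 3 = 'yOk'.

('ahjk', 'mzy@qw', 'yOk')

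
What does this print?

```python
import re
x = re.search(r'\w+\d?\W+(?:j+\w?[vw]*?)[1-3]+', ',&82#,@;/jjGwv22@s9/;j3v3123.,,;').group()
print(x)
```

82#,@;/jjGwv22

This matches one or more of a word character, then optionally a digit, then one or more of a non-word character; then one or more of the literal 'j', then optionally a word character, then zero or more of one of [vw] (lazy) (non-capturing group); then one or more of a character in [1-3].
`re.search` tries every starting position until one works.
The match spans [2:16] → '82#,@;/jjGwv22'.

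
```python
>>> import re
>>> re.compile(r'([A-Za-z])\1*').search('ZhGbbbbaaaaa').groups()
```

('Z',)

The match spans [0:1] → 'Z'.
Captured: group 1 = 'Z'.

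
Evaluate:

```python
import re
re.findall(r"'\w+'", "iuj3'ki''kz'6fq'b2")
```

["'ki'", "'kz'"]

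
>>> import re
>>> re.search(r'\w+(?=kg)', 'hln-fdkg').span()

(4, 6)

Lookahead/lookbehind check context without consuming it, so the matched span excludes the asserted characters.
`search` walks the string left to right and returns the first match it finds.
The match spans [4:6] → 'fd'.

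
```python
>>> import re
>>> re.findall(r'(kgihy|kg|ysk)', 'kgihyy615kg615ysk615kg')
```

The regex engine tests alternatives in the order written; an earlier branch that matches wins even if a later one would match more.
Walking the string: at [0:5] match 'kgihy', group 1 = 'kgihy'; at [9:11] match 'kg', group 1 = 'kg'; at [14:17] match 'ysk', group 1 = 'ysk'; at [20:22] match 'kg', group 1 = 'kg'.
One capturing group, so `findall` returns just the captured substring from each match — 4 in all.

['kgihy', 'kg', 'ysk', 'kg']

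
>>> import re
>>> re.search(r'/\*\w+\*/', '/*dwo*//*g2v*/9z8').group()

Unlike `match`, `search` isn't anchored — it looks for the pattern anywhere in the string.
The match spans [0:7] → '/*dwo*/'.

'/*dwo*/'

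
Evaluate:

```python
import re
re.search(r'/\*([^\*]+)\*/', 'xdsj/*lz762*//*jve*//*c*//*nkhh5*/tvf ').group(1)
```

'lz762'

The match spans [4:13] → '/*lz762*/'.
Captured: group 1 = 'lz762'.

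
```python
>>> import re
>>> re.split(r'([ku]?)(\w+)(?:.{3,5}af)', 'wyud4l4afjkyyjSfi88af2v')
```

['', '', 'wyud4l4afjkyyjSf', '2v']

The group in the pattern means `split` returns the separators' captures alongside the pieces.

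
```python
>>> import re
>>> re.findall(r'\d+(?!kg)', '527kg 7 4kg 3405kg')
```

['52', '7', '340']

`(?!…)`/`(?<!…)` only lets a position through if the neighbouring text does NOT match; no characters are consumed.
`findall` yields the raw match text (3 of them) because the pattern has no groups.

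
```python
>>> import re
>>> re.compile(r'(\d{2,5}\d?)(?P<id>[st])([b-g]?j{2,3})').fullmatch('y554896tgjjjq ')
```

None

This matches 2 to 5 of a digit, then optionally a digit (captured); then one of [st] (captured as 'id'); then optionally a character in [b-g], then 2 to 3 of the literal 'j' (captured).
`re.fullmatch` is like wrapping the pattern in `^…$` (in single-line mode).
Here there's no way to consume every character, so the call returns None.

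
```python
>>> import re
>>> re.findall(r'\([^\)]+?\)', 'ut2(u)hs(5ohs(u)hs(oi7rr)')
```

['(u)', '(5ohs(u)', '(oi7rr)']

Walking the string: at [3:6] → '(u)'; at [8:16] → '(5ohs(u)'; at [18:25] → '(oi7rr)'.
No capturing groups, so `findall` returns the 3 full match strings.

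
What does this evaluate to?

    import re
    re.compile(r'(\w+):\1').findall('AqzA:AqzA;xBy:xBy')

['AqzA', 'xBy']

The backreference `\1` re-matches whatever the first group consumed, character for character.
Because there's exactly one group, `findall` drops the full match and keeps group 1 from each hit.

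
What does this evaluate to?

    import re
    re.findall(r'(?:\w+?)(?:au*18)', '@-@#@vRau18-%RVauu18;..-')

`findall` yields the raw match text (2 of them) because the pattern has no groups.

['vRau18', 'RVauu18']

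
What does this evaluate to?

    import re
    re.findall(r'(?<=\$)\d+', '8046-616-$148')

The `(?=…)`/`(?<=…)` assertion just peeks at neighbouring text; it doesn't advance the match position.
Walking the string: at [10:13] → '148'.
`findall` yields the raw match text (1 of them) because the pattern has no groups.

['148']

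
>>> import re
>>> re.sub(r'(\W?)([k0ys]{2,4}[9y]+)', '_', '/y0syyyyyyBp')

This matches optionally a non-word character (captured); then 2 to 4 of one of [k0ys], then one or more of one of [9y] (captured).
Matches: at [0:10] → '/y0syyyyyy'.
`sub` substitutes '_' at each match site.

'_Bp'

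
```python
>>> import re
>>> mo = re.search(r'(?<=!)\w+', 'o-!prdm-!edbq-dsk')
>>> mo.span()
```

(3, 7)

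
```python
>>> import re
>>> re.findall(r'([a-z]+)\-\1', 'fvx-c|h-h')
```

['h']

A backreference is literal: `\1` must see the identical characters the first group matched.
Walking the string: at [6:9] match 'h-h', group 1 = 'h'.
With a single group, `findall` returns only what that group captured — 1 item.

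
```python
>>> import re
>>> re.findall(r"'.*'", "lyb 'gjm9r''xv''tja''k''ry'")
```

["'gjm9r''xv''tja''k''ry'"]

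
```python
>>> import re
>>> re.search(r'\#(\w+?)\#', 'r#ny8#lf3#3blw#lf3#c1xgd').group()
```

'#ny8#'

`re.search` tries every starting position until one works.
The match spans [1:6] → '#ny8#'.
Captured: group 1 = 'ny8'.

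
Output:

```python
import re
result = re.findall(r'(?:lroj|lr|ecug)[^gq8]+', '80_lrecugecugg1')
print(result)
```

Walking the string: at [3:8] → 'lrecu'.
No capturing groups, so `findall` returns the 1 full match string.

['lrecu']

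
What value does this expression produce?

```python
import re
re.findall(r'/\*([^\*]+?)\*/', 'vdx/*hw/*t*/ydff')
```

`findall` collects group 1 from the one match (1 total).

['t']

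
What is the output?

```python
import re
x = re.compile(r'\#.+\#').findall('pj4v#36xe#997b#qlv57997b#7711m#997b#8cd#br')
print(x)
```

['#36xe#997b#qlv57997b#7711m#997b#8cd#']

Scanning left to right: at [4:40] → '#36xe#997b#qlv57997b#7711m#997b#8cd#'.
Since nothing is captured, `findall` lists the 1 matched substring directly.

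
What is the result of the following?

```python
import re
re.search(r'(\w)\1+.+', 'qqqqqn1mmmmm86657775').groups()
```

('q',)

`\1` has to match the exact text group 1 already captured.
`re.search` tries every starting position until one works.
The match spans [0:20] → 'qqqqqn1mmmmm86657775'.
Captured: group 1 = 'q'.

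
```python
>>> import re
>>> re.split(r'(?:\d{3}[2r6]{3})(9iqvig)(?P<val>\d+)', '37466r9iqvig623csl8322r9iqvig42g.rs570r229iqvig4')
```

This matches exactly 3 of a digit, then exactly 3 of one of [2r6] (non-capturing group); then the literal '9iq', then the literal 'vig' (captured); then one or more of a digit (captured as 'val').
Matches to split on: at [0:15] → '37466r9iqvig623'; at [35:48] → '570r229iqvig4'.
Because the pattern has a capturing group, `split` also inserts each captured text between the pieces.

['', '9iqvig', '623', 'csl8322r9iqvig42g.rs', '9iqvig', '4', '']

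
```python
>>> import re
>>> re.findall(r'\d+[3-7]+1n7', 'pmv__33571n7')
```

['33571n7']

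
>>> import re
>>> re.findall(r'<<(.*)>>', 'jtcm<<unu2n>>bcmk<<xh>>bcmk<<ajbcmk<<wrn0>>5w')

`findall` collects group 1 from the one match (1 total).

['unu2n>>bcmk<<xh>>bcmk<<ajbcmk<<wrn0']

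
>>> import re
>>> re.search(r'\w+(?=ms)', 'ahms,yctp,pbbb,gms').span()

(0, 2)

The `(?=…)`/`(?<=…)` assertion just peeks at neighbouring text; it doesn't advance the match position.
Unlike `match`, `search` isn't anchored — it looks for the pattern anywhere in the string.
The match spans [0:2] → 'ah'.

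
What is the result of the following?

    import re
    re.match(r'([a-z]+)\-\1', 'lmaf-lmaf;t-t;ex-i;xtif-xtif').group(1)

The match spans [0:9] → 'lmaf-lmaf'.
Captured: group 1 = 'lmaf'.

'lmaf'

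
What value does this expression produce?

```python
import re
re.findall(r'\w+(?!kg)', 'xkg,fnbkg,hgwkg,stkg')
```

['xkg', 'fnbkg', 'hgwkg', 'stkg']

The negative lookaround is zero-width — it rules out positions where the adjacent text would match, without consuming anything.
Since nothing is captured, `findall` lists the 4 matched substrings directly.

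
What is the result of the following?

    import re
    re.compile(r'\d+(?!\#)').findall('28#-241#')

['2', '24']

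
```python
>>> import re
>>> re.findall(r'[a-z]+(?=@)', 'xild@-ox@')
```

['xild', 'ox']

Lookahead/lookbehind check context without consuming it, so the matched span excludes the asserted characters.
Walking the string: at [0:4] → 'xild'; at [6:8] → 'ox'.
With no groups in the pattern, `findall` gives back each whole match — 2 here.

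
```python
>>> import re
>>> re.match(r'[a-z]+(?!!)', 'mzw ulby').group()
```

'mzw'

`match` is anchored at position 0; if the pattern doesn't fit there, it returns None.
The match spans [0:3] → 'mzw'.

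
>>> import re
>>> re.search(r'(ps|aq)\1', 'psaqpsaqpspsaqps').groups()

('ps',)

After group 1 captures some text, `\1` only succeeds where that same text appears again.
`search` walks the string left to right and returns the first match it finds.
The match spans [8:12] → 'psps'.
Captured: group 1 = 'ps'.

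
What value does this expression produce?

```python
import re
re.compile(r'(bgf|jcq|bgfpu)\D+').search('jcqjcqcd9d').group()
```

'jcqjcqcd'

The match spans [0:8] → 'jcqjcqcd'.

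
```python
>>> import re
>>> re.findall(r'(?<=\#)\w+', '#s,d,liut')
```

The lookaround is zero-width — it requires the adjacent text to match without consuming it, so the asserted text isn't part of the match.
Matches: at [1:2] → 's'.
Since nothing is captured, `findall` lists the 1 matched substring directly.

['s']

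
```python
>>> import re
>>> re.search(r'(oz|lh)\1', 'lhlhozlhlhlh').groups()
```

('lh',)

`\1` is not a pattern — it's the concrete string captured by group 1, re-applied verbatim.
`search` walks the string left to right and returns the first match it finds.
The match spans [0:4] → 'lhlh'.
Captured: group 1 = 'lh'.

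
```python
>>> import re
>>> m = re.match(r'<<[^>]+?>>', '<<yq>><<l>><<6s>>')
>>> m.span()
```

(0, 6)

`match` is anchored at position 0; if the pattern doesn't fit there, it returns None.
The match spans [0:6] → '<<yq>>'.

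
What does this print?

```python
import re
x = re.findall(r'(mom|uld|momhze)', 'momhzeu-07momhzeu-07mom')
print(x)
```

['mom', 'mom', 'mom']

The regex engine tests alternatives in the order written; an earlier branch that matches wins even if a later one would match more.
Matches: at [0:3] match 'mom', group 1 = 'mom'; at [10:13] match 'mom', group 1 = 'mom'; at [20:23] match 'mom', group 1 = 'mom'.
One capturing group, so `findall` returns just the captured substring from each match — 3 in all.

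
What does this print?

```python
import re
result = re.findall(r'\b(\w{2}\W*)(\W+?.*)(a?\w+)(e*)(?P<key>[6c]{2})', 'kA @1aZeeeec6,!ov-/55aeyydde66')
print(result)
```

Pattern: a word boundary (`\b`, zero-width); then exactly 2 of a word character, then zero or more of a non-word character (captured); then one or more of a non-word character (lazy), then zero or more of any character (captured); then optionally the literal 'a', then one or more of a word character (captured); then zero or more of a literal 'e' (captured); then exactly 2 of one of [6c] (captured as 'key').
Walking the string: at [0:30] match 'kA @1aZeeeec6,!ov-/55aeyydde66', groups = ('kA ', '@1aZeeeec6,!ov-/55aeyydd', 'e', '', '66').
`findall` packs the 5 group values into a tuple for every match.

[('kA ', '@1aZeeeec6,!ov-/55aeyydd', 'e', '', '66')]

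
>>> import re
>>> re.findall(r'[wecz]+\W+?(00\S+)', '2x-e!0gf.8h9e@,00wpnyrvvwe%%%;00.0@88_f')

The pattern matches one or more of one of [wecz]; then one or more of a non-word character (lazy); then a literal '0', then a literal '0', then one or more of a non-whitespace character (captured).
One capturing group, so `findall` returns just the captured substring from the one match — 1 in all.

['00wpnyrvvwe%%%;00.0@88_f']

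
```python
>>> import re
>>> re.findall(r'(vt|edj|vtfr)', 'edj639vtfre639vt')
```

['edj', 'vt', 'vt']

`|` is ordered: at each position the engine commits to the first alternative that works.
Because there's exactly one group, `findall` drops the full match and keeps group 1 from each hit.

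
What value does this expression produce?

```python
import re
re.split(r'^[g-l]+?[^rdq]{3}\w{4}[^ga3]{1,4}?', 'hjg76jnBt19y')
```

['', '19y']

The pattern matches anchored at the start of the string; then one or more of a character in [g-l] (lazy), then exactly 3 of any character except [rdq]; then exactly 4 of a word character, then 1 to 4 of any character except [ga3] (lazy).
Because the quantifier is non-greedy, it stops expanding at the earliest point where the rest of the pattern can succeed.
Matches to split on: at [0:9] → 'hjg76jnBt'.
The string is cut at each match, leaving 2 pieces.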